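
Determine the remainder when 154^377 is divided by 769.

456

Compute successive squares:
154^1 ≡ 154 (mod 769)
154^2 ≡ 154^2 = 23716 ≡ 646 (mod 769)
154^4 ≡ 646^2 = 417316 ≡ 518 (mod 769)
154^8 ≡ 518^2 = 268324 ≡ 712 (mod 769)
154^16 ≡ 712^2 = 506944 ≡ 173 (mod 769)
154^32 ≡ 173^2 = 29929 ≡ 707 (mod 769)
154^64 ≡ 707^2 = 499849 ≡ 768 (mod 769)
154^128 ≡ 768^2 = 589824 ≡ 1 (mod 769)
154^256 ≡ 1^2 = 1 (mod 769)
154^377 = 154^256 * 154^64 * 154^32 * 154^16 * 154^8 * 154^1 ≡ 1 * 768 * 707 * 173 * 712 * 154 (mod 769).
Accumulate the product:
1 * 768 = 768
768 * 707 = 542976 ≡ 62
62 * 173 = 10726 ≡ 729
729 * 712 = 519048 ≡ 742
742 * 154 = 114268 ≡ 456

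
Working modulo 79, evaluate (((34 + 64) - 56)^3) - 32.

33

34 + 64 = 98 ≡ 19 (mod 79)
19 - 56 = -37 ≡ 42 (mod 79)
(42)^3 ≡ 65 (mod 79)
65 - 32 = 33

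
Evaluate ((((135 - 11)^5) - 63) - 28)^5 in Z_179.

49

135 - 11 = 124
(124)^5 ≡ 80 (mod 179)
80 - 63 = 17
17 - 28 = -11 ≡ 168 (mod 179)
(168)^5 ≡ 49 (mod 179)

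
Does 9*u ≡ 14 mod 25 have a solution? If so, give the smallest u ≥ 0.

21

gcd(9, 25) = 1, so a unique solution mod 25 exists.
9⁻¹ ≡ 14 (mod 25).
u ≡ 14*14 ≡ 21 (mod 25).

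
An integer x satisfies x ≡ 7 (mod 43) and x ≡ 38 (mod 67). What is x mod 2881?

1512

43⁻¹ mod 67: 43*53 ≡ 1 (mod 67), so 43⁻¹ ≡ 53.
x = 7 + 43*((38 − 7)*53 mod 67) = 7 + 43*35 = 1512.
Check: 1512 mod 43 = 7, 1512 mod 67 = 38. ✓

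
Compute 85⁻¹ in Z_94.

Apply the Euclidean algorithm and back-substitute:
94 = 1×85 + 9
85 = 9×9 + 4
9 = 2×4 + 1
4 = 4×1 + 0
gcd(85, 94) = 1, so the inverse exists.
Bézout: 1 = 19×94 − 21×85.
So 85⁻¹ ≡ −21 ≡ 73 (mod 94).

73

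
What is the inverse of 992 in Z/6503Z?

6503 = 6·992 + 551
992 = 1·551 + 441
551 = 1·441 + 110
441 = 4·110 + 1
110 = 110·1 + 0
gcd(992, 6503) = 1, so the inverse exists.
Bézout: 1 = −9·6503 + 59·992.
So 992⁻¹ ≡ 59 (mod 6503).

59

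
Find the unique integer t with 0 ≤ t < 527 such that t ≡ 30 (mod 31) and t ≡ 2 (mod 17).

495

31⁻¹ mod 17: 31·11 ≡ 1 (mod 17), so 31⁻¹ ≡ 11.
t = 30 + 31·((2 − 30)·11 mod 17) = 30 + 31·15 = 495.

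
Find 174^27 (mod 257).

112

174^1 ≡ 174 (mod 257)
174^2 ≡ 174^2 = 30276 ≡ 207 (mod 257)
174^4 ≡ 207^2 = 42849 ≡ 187 (mod 257)
174^8 ≡ 187^2 = 34969 ≡ 17 (mod 257)
174^16 ≡ 17^2 = 289 ≡ 32 (mod 257)
174^27 = 174^16 × 174^8 × 174^2 × 174^1 ≡ 32 × 17 × 207 × 174 (mod 257).
Accumulate the product:
32 × 17 = 544 ≡ 30
30 × 207 = 6210 ≡ 42
42 × 174 = 7308 ≡ 112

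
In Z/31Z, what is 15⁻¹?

31 = 2·15 + 1
15 = 15·1 + 0
gcd(15, 31) = 1, so the inverse exists.
Back-substitute for 1:
1 = 1·31 − 2·15
So 15⁻¹ ≡ −2 ≡ 29 (mod 31).

29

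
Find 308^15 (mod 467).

143

308^1 ≡ 308 (mod 467)
308^2 ≡ 308^2 = 94864 ≡ 63 (mod 467)
308^4 ≡ 63^2 = 3969 ≡ 233 (mod 467)
308^8 ≡ 233^2 = 54289 ≡ 117 (mod 467)
308^15 = 308^8 · 308^4 · 308^2 · 308^1 ≡ 117 · 233 · 63 · 308 (mod 467).
Accumulate the product:
117 · 233 = 27261 ≡ 175
175 · 63 = 11025 ≡ 284
284 · 308 = 87472 ≡ 143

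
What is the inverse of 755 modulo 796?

Apply the Euclidean algorithm and back-substitute:
796 = 1×755 + 41
755 = 18×41 + 17
41 = 2×17 + 7
17 = 2×7 + 3
7 = 2×3 + 1
3 = 3×1 + 0
gcd(755, 796) = 1, so the inverse exists.
Back-substitute for 1:
1 = 1×7 − 2×3
  = −2×17 + 5×7
  = 5×41 − 12×17
  = −12×755 + 221×41
  = 221×796 − 233×755
So 755⁻¹ ≡ −233 ≡ 563 (mod 796).

563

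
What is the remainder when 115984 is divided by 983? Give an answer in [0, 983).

973

115984 = 117*983 + 973, so 115984 ≡ 973 (mod 983).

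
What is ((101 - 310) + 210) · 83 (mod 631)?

101 - 310 = -209 ≡ 422 (mod 631)
422 + 210 = 632 ≡ 1 (mod 631)
1 · 83 = 83

83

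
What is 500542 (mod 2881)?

2129

500542 = 173*2881 + 2129, so 500542 ≡ 2129 (mod 2881).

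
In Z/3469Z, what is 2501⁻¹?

878

3469 = 1×2501 + 968
2501 = 2×968 + 565
968 = 1×565 + 403
565 = 1×403 + 162
403 = 2×162 + 79
162 = 2×79 + 4
79 = 19×4 + 3
4 = 1×3 + 1
3 = 3×1 + 0
gcd(2501, 3469) = 1, so the inverse exists.
Bézout: 1 = −633×3469 + 878×2501.
So 2501⁻¹ ≡ 878 (mod 3469).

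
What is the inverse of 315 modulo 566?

115

Run the extended Euclidean algorithm:
566 = 1*315 + 251
315 = 1*251 + 64
251 = 3*64 + 59
64 = 1*59 + 5
59 = 11*5 + 4
5 = 1*4 + 1
4 = 4*1 + 0
gcd(315, 566) = 1, so the inverse exists.
Back-substitute for 1:
1 = 1*5 − 1*4
  = −1*59 + 12*5
  = 12*64 − 13*59
  = −13*251 + 51*64
  = 51*315 − 64*251
  = −64*566 + 115*315
So 315⁻¹ ≡ 115 (mod 566).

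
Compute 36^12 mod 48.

0

Compute successive squares:
12 in binary is 1100, i.e. 12 = 8 + 4.
36^1 ≡ 36 (mod 48)
36^2 ≡ 36^2 = 1296 ≡ 0 (mod 48)
36^4 ≡ 0^2 = 0 (mod 48)
36^8 ≡ 0^2 = 0 (mod 48)
36^12 = 36^8 * 36^4 ≡ 0 * 0 (mod 48).
0 * 0 = 0 ≡ 0 (mod 48).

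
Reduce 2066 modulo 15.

11

2066 = 137*15 + 11, so 2066 ≡ 11 (mod 15).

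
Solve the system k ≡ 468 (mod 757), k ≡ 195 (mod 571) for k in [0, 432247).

48159

757⁻¹ mod 571: 757·439 ≡ 1 (mod 571), so 757⁻¹ ≡ 439.
k = 468 + 757·((195 − 468)·439 mod 571) = 468 + 757·63 = 48159.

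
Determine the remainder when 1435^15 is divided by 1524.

15 in binary is 1111, i.e. 15 = 8 + 4 + 2 + 1.
1435^1 ≡ 1435 (mod 1524)
1435^2 ≡ 1435^2 = 2059225 ≡ 301 (mod 1524)
1435^4 ≡ 301^2 = 90601 ≡ 685 (mod 1524)
1435^8 ≡ 685^2 = 469225 ≡ 1357 (mod 1524)
1435^15 = 1435^8 * 1435^4 * 1435^2 * 1435^1 ≡ 1357 * 685 * 301 * 1435 (mod 1524).
Accumulate the product:
1357 * 685 = 929545 ≡ 1429
1429 * 301 = 430129 ≡ 361
361 * 1435 = 518035 ≡ 1399

1399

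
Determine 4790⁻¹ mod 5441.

5441 = 1*4790 + 651
4790 = 7*651 + 233
651 = 2*233 + 185
233 = 1*185 + 48
185 = 3*48 + 41
48 = 1*41 + 7
41 = 5*7 + 6
7 = 1*6 + 1
6 = 6*1 + 0
gcd(4790, 5441) = 1, so the inverse exists.
Back-substitute for 1:
1 = 1*7 − 1*6
  = −1*41 + 6*7
  = 6*48 − 7*41
  = −7*185 + 27*48
  = 27*233 − 34*185
  = −34*651 + 95*233
  = 95*4790 − 699*651
  = −699*5441 + 794*4790
So 4790⁻¹ ≡ 794 (mod 5441).

794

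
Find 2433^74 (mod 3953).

Compute successive squares:
74 in binary is 1001010, i.e. 74 = 64 + 8 + 2.
2433^1 ≡ 2433 (mod 3953)
2433^2 ≡ 2433^2 = 5919489 ≡ 1848 (mod 3953)
2433^4 ≡ 1848^2 = 3415104 ≡ 3665 (mod 3953)
2433^8 ≡ 3665^2 = 13432225 ≡ 3884 (mod 3953)
2433^16 ≡ 3884^2 = 15085456 ≡ 808 (mod 3953)
2433^32 ≡ 808^2 = 652864 ≡ 619 (mod 3953)
2433^64 ≡ 619^2 = 383161 ≡ 3673 (mod 3953)
2433^74 = 2433^64 * 2433^8 * 2433^2 ≡ 3673 * 3884 * 1848 (mod 3953).
Accumulate the product:
3673 * 3884 = 14265932 ≡ 3508
3508 * 1848 = 6482784 ≡ 3817

3817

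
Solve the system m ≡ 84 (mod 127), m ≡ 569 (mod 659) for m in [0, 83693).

127⁻¹ mod 659: 127*192 ≡ 1 (mod 659), so 127⁻¹ ≡ 192.
m = 84 + 127*((569 − 84)*192 mod 659) = 84 + 127*201 = 25611.
Check: 25611 mod 127 = 84, 25611 mod 659 = 569. ✓

25611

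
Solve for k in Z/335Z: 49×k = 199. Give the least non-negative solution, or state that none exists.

216

gcd(49, 335) = 1, so a unique solution mod 335 exists.
49⁻¹ ≡ 294 (mod 335).
k ≡ 294×199 ≡ 216 (mod 335).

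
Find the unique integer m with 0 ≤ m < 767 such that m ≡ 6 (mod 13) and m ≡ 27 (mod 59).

617

13⁻¹ mod 59: 13×50 ≡ 1 (mod 59), so 13⁻¹ ≡ 50.
m = 6 + 13×((27 − 6)×50 mod 59) = 6 + 13×47 = 617.
Check: 617 mod 13 = 6, 617 mod 59 = 27. ✓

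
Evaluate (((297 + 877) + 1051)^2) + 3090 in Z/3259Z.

297 + 877 = 1174
1174 + 1051 = 2225
(2225)^2 ≡ 204 (mod 3259)
204 + 3090 = 3294 ≡ 35 (mod 3259)

35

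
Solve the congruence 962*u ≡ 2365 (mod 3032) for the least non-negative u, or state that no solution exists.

gcd(962, 3032) = 2, and 2 does not divide 2365.
So the congruence has no solution.

no solution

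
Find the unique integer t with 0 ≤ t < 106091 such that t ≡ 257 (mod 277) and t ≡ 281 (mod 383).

277⁻¹ mod 383: 277×112 ≡ 1 (mod 383), so 277⁻¹ ≡ 112.
t = 257 + 277×((281 − 257)×112 mod 383) = 257 + 277×7 = 2196.

2196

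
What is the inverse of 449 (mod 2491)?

By the extended Euclidean algorithm:
2491 = 5×449 + 246
449 = 1×246 + 203
246 = 1×203 + 43
203 = 4×43 + 31
43 = 1×31 + 12
31 = 2×12 + 7
12 = 1×7 + 5
7 = 1×5 + 2
5 = 2×2 + 1
2 = 2×1 + 0
gcd(449, 2491) = 1, so the inverse exists.
Back-substitute for 1:
1 = 1×5 − 2×2
  = −2×7 + 3×5
  = 3×12 − 5×7
  = −5×31 + 13×12
  = 13×43 − 18×31
  = −18×203 + 85×43
  = 85×246 − 103×203
  = −103×449 + 188×246
  = 188×2491 − 1043×449
So 449⁻¹ ≡ −1043 ≡ 1448 (mod 2491).

1448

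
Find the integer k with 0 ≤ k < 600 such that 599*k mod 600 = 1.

600 = 1*599 + 1
599 = 599*1 + 0
gcd(599, 600) = 1, so the inverse exists.
Bézout: 1 = 1*600 − 1*599.
So 599⁻¹ ≡ −1 ≡ 599 (mod 600).

599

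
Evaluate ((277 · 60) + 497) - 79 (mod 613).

487

277 · 60 = 16620 ≡ 69 (mod 613)
69 + 497 = 566
566 - 79 = 487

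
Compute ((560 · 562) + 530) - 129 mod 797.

560 · 562 = 314720 ≡ 702 (mod 797)
702 + 530 = 1232 ≡ 435 (mod 797)
435 - 129 = 306

306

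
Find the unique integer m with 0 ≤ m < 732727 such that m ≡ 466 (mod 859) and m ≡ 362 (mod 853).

229819

859⁻¹ mod 853: 859*711 ≡ 1 (mod 853), so 859⁻¹ ≡ 711.
m = 466 + 859*((362 − 466)*711 mod 853) = 466 + 859*267 = 229819.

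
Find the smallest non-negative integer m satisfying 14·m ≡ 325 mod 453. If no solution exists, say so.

gcd(14, 453) = 1, so a unique solution mod 453 exists.
14⁻¹ ≡ 356 (mod 453).
m ≡ 356·325 ≡ 185 (mod 453).

185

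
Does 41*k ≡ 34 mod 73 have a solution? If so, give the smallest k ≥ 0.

40

gcd(41, 73) = 1, so a unique solution mod 73 exists.
41⁻¹ ≡ 57 (mod 73).
k ≡ 57*34 ≡ 40 (mod 73).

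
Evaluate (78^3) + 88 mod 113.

40

(78)^3 ≡ 65 (mod 113)
65 + 88 = 153 ≡ 40 (mod 113)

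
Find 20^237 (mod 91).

Compute successive squares:
237 in binary is 11101101, i.e. 237 = 128 + 64 + 32 + 8 + 4 + 1.
20^1 ≡ 20 (mod 91)
20^2 ≡ 20^2 = 400 ≡ 36 (mod 91)
20^4 ≡ 36^2 = 1296 ≡ 22 (mod 91)
20^8 ≡ 22^2 = 484 ≡ 29 (mod 91)
20^16 ≡ 29^2 = 841 ≡ 22 (mod 91)
20^32 ≡ 22^2 = 484 ≡ 29 (mod 91)
20^64 ≡ 29^2 = 841 ≡ 22 (mod 91)
20^128 ≡ 22^2 = 484 ≡ 29 (mod 91)
20^237 = 20^128 · 20^64 · 20^32 · 20^8 · 20^4 · 20^1 ≡ 29 · 22 · 29 · 29 · 22 · 20 (mod 91).
Accumulate the product:
29 · 22 = 638 ≡ 1
1 · 29 = 29
29 · 29 = 841 ≡ 22
22 · 22 = 484 ≡ 29
29 · 20 = 580 ≡ 34

34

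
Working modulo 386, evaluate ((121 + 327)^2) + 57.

121 + 327 = 448 ≡ 62 (mod 386)
(62)^2 ≡ 370 (mod 386)
370 + 57 = 427 ≡ 41 (mod 386)

41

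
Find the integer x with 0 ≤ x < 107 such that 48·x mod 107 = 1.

107 = 2·48 + 11
48 = 4·11 + 4
11 = 2·4 + 3
4 = 1·3 + 1
3 = 3·1 + 0
gcd(48, 107) = 1, so the inverse exists.
Back-substitute for 1:
1 = 1·4 − 1·3
  = −1·11 + 3·4
  = 3·48 − 13·11
  = −13·107 + 29·48
So 48⁻¹ ≡ 29 (mod 107).

29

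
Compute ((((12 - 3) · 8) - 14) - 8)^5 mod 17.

16

12 - 3 = 9
9 · 8 = 72 ≡ 4 (mod 17)
4 - 14 = -10 ≡ 7 (mod 17)
7 - 8 = -1 ≡ 16 (mod 17)
(16)^5 ≡ 16 (mod 17)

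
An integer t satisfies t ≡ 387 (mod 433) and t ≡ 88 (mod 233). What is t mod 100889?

433⁻¹ mod 233: 433*120 ≡ 1 (mod 233), so 433⁻¹ ≡ 120.
t = 387 + 433*((88 − 387)*120 mod 233) = 387 + 433*2 = 1253.

1253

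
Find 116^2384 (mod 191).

2

2384 in binary is 100101010000, i.e. 2384 = 2048 + 256 + 64 + 16.
116^1 ≡ 116 (mod 191)
116^2 ≡ 116^2 = 13456 ≡ 86 (mod 191)
116^4 ≡ 86^2 = 7396 ≡ 138 (mod 191)
116^8 ≡ 138^2 = 19044 ≡ 135 (mod 191)
116^16 ≡ 135^2 = 18225 ≡ 80 (mod 191)
116^32 ≡ 80^2 = 6400 ≡ 97 (mod 191)
116^64 ≡ 97^2 = 9409 ≡ 50 (mod 191)
116^128 ≡ 50^2 = 2500 ≡ 17 (mod 191)
116^256 ≡ 17^2 = 289 ≡ 98 (mod 191)
116^512 ≡ 98^2 = 9604 ≡ 54 (mod 191)
116^1024 ≡ 54^2 = 2916 ≡ 51 (mod 191)
116^2048 ≡ 51^2 = 2601 ≡ 118 (mod 191)
116^2384 = 116^2048 * 116^256 * 116^64 * 116^16 ≡ 118 * 98 * 50 * 80 (mod 191).
Accumulate the product:
118 * 98 = 11564 ≡ 104
104 * 50 = 5200 ≡ 43
43 * 80 = 3440 ≡ 2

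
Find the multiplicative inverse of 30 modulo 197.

46

Apply the Euclidean algorithm and back-substitute:
197 = 6×30 + 17
30 = 1×17 + 13
17 = 1×13 + 4
13 = 3×4 + 1
4 = 4×1 + 0
gcd(30, 197) = 1, so the inverse exists.
Bézout: 1 = −7×197 + 46×30.
So 30⁻¹ ≡ 46 (mod 197).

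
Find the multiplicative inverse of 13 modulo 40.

40 = 3*13 + 1
13 = 13*1 + 0
gcd(13, 40) = 1, so the inverse exists.
Back-substitute for 1:
1 = 1*40 − 3*13
So 13⁻¹ ≡ −3 ≡ 37 (mod 40).

37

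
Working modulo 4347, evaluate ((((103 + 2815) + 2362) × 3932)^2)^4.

103 + 2815 = 2918
2918 + 2362 = 5280 ≡ 933 (mod 4347)
933 × 3932 = 3668556 ≡ 4035 (mod 4347)
(4035)^2 ≡ 1710 (mod 4347)
(1710)^4 ≡ 324 (mod 4347)

324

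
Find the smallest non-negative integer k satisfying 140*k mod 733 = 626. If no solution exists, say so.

gcd(140, 733) = 1, so a unique solution mod 733 exists.
140⁻¹ ≡ 644 (mod 733).
k ≡ 644*626 ≡ 727 (mod 733).

727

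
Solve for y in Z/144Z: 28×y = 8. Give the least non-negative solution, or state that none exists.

26

gcd(28, 144) = 4, and 4 | 8, so solutions exist.
Divide through by 4: 7×y mod 36 = 2.
7⁻¹ ≡ 31 (mod 36).
y ≡ 31×2 ≡ 26 (mod 36).
The smallest non-negative solution is y = 26.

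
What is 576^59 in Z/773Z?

704

59 in binary is 111011, i.e. 59 = 32 + 16 + 8 + 2 + 1.
576^1 ≡ 576 (mod 773)
576^2 ≡ 576^2 = 331776 ≡ 159 (mod 773)
576^4 ≡ 159^2 = 25281 ≡ 545 (mod 773)
576^8 ≡ 545^2 = 297025 ≡ 193 (mod 773)
576^16 ≡ 193^2 = 37249 ≡ 145 (mod 773)
576^32 ≡ 145^2 = 21025 ≡ 154 (mod 773)
576^59 = 576^32 * 576^16 * 576^8 * 576^2 * 576^1 ≡ 154 * 145 * 193 * 159 * 576 (mod 773).
Accumulate the product:
154 * 145 = 22330 ≡ 686
686 * 193 = 132398 ≡ 215
215 * 159 = 34185 ≡ 173
173 * 576 = 99648 ≡ 704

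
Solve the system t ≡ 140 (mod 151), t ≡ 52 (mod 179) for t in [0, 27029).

19921

151⁻¹ mod 179: 151×147 ≡ 1 (mod 179), so 151⁻¹ ≡ 147.
t = 140 + 151×((52 − 140)×147 mod 179) = 140 + 151×131 = 19921.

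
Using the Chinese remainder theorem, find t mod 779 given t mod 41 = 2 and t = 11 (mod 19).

125

41⁻¹ mod 19: 41*13 ≡ 1 (mod 19), so 41⁻¹ ≡ 13.
t = 2 + 41*((11 − 2)*13 mod 19) = 2 + 41*3 = 125.
Check: 125 mod 41 = 2, 125 mod 19 = 11. ✓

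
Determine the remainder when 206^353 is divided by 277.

70

353 in binary is 101100001, i.e. 353 = 256 + 64 + 32 + 1.
206^1 ≡ 206 (mod 277)
206^2 ≡ 206^2 = 42436 ≡ 55 (mod 277)
206^4 ≡ 55^2 = 3025 ≡ 255 (mod 277)
206^8 ≡ 255^2 = 65025 ≡ 207 (mod 277)
206^16 ≡ 207^2 = 42849 ≡ 191 (mod 277)
206^32 ≡ 191^2 = 36481 ≡ 194 (mod 277)
206^64 ≡ 194^2 = 37636 ≡ 241 (mod 277)
206^128 ≡ 241^2 = 58081 ≡ 188 (mod 277)
206^256 ≡ 188^2 = 35344 ≡ 165 (mod 277)
206^353 = 206^256 × 206^64 × 206^32 × 206^1 ≡ 165 × 241 × 194 × 206 (mod 277).
Accumulate the product:
165 × 241 = 39765 ≡ 154
154 × 194 = 29876 ≡ 237
237 × 206 = 48822 ≡ 70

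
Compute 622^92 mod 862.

Using repeated squaring:
92 in binary is 1011100, i.e. 92 = 64 + 16 + 8 + 4.
622^1 ≡ 622 (mod 862)
622^2 ≡ 622^2 = 386884 ≡ 708 (mod 862)
622^4 ≡ 708^2 = 501264 ≡ 442 (mod 862)
622^8 ≡ 442^2 = 195364 ≡ 552 (mod 862)
622^16 ≡ 552^2 = 304704 ≡ 418 (mod 862)
622^32 ≡ 418^2 = 174724 ≡ 600 (mod 862)
622^64 ≡ 600^2 = 360000 ≡ 546 (mod 862)
622^92 = 622^64 × 622^16 × 622^8 × 622^4 ≡ 546 × 418 × 552 × 442 (mod 862).
Accumulate the product:
546 × 418 = 228228 ≡ 660
660 × 552 = 364320 ≡ 556
556 × 442 = 245752 ≡ 82

82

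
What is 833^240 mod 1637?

240 in binary is 11110000, i.e. 240 = 128 + 64 + 32 + 16.
833^1 ≡ 833 (mod 1637)
833^2 ≡ 833^2 = 693889 ≡ 1438 (mod 1637)
833^4 ≡ 1438^2 = 2067844 ≡ 313 (mod 1637)
833^8 ≡ 313^2 = 97969 ≡ 1386 (mod 1637)
833^16 ≡ 1386^2 = 1920996 ≡ 795 (mod 1637)
833^32 ≡ 795^2 = 632025 ≡ 143 (mod 1637)
833^64 ≡ 143^2 = 20449 ≡ 805 (mod 1637)
833^128 ≡ 805^2 = 648025 ≡ 1410 (mod 1637)
833^240 = 833^128 × 833^64 × 833^32 × 833^16 ≡ 1410 × 805 × 143 × 795 (mod 1637).
Accumulate the product:
1410 × 805 = 1135050 ≡ 609
609 × 143 = 87087 ≡ 326
326 × 795 = 259170 ≡ 524

524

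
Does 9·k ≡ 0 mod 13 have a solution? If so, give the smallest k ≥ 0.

gcd(9, 13) = 1, so a unique solution mod 13 exists.
9⁻¹ ≡ 3 (mod 13).
k ≡ 3·0 ≡ 0 (mod 13).

0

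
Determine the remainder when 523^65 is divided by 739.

65 in binary is 1000001, i.e. 65 = 64 + 1.
523^1 ≡ 523 (mod 739)
523^2 ≡ 523^2 = 273529 ≡ 99 (mod 739)
523^4 ≡ 99^2 = 9801 ≡ 194 (mod 739)
523^8 ≡ 194^2 = 37636 ≡ 686 (mod 739)
523^16 ≡ 686^2 = 470596 ≡ 592 (mod 739)
523^32 ≡ 592^2 = 350464 ≡ 178 (mod 739)
523^64 ≡ 178^2 = 31684 ≡ 646 (mod 739)
523^65 = 523^64 · 523^1 ≡ 646 · 523 (mod 739).
646 · 523 = 337858 ≡ 135 (mod 739).

135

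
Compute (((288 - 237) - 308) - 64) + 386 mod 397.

288 - 237 = 51
51 - 308 = -257 ≡ 140 (mod 397)
140 - 64 = 76
76 + 386 = 462 ≡ 65 (mod 397)

65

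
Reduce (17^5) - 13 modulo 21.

13

(17)^5 ≡ 5 (mod 21)
5 - 13 = -8 ≡ 13 (mod 21)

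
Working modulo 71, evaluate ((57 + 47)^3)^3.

57 + 47 = 104 ≡ 33 (mod 71)
(33)^3 ≡ 11 (mod 71)
(11)^3 ≡ 53 (mod 71)

53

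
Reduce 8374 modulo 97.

32

8374 = 86*97 + 32, so 8374 ≡ 32 (mod 97).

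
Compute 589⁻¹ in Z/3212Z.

409

Run the extended Euclidean algorithm:
3212 = 5*589 + 267
589 = 2*267 + 55
267 = 4*55 + 47
55 = 1*47 + 8
47 = 5*8 + 7
8 = 1*7 + 1
7 = 7*1 + 0
gcd(589, 3212) = 1, so the inverse exists.
Back-substitute for 1:
1 = 1*8 − 1*7
  = −1*47 + 6*8
  = 6*55 − 7*47
  = −7*267 + 34*55
  = 34*589 − 75*267
  = −75*3212 + 409*589
So 589⁻¹ ≡ 409 (mod 3212).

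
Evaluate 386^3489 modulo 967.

17

3489 in binary is 110110100001, i.e. 3489 = 2048 + 1024 + 256 + 128 + 32 + 1.
386^1 ≡ 386 (mod 967)
386^2 ≡ 386^2 = 148996 ≡ 78 (mod 967)
386^4 ≡ 78^2 = 6084 ≡ 282 (mod 967)
386^8 ≡ 282^2 = 79524 ≡ 230 (mod 967)
386^16 ≡ 230^2 = 52900 ≡ 682 (mod 967)
386^32 ≡ 682^2 = 465124 ≡ 964 (mod 967)
386^64 ≡ 964^2 = 929296 ≡ 9 (mod 967)
386^128 ≡ 9^2 = 81 (mod 967)
386^256 ≡ 81^2 = 6561 ≡ 759 (mod 967)
386^512 ≡ 759^2 = 576081 ≡ 716 (mod 967)
386^1024 ≡ 716^2 = 512656 ≡ 146 (mod 967)
386^2048 ≡ 146^2 = 21316 ≡ 42 (mod 967)
386^3489 = 386^2048 × 386^1024 × 386^256 × 386^128 × 386^32 × 386^1 ≡ 42 × 146 × 759 × 81 × 964 × 386 (mod 967).
Accumulate the product:
42 × 146 = 6132 ≡ 330
330 × 759 = 250470 ≡ 17
17 × 81 = 1377 ≡ 410
410 × 964 = 395240 ≡ 704
704 × 386 = 271744 ≡ 17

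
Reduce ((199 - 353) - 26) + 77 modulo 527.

424

199 - 353 = -154 ≡ 373 (mod 527)
373 - 26 = 347
347 + 77 = 424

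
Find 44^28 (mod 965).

641

Using repeated squaring:
28 in binary is 11100, i.e. 28 = 16 + 8 + 4.
44^1 ≡ 44 (mod 965)
44^2 ≡ 44^2 = 1936 ≡ 6 (mod 965)
44^4 ≡ 6^2 = 36 (mod 965)
44^8 ≡ 36^2 = 1296 ≡ 331 (mod 965)
44^16 ≡ 331^2 = 109561 ≡ 516 (mod 965)
44^28 = 44^16 * 44^8 * 44^4 ≡ 516 * 331 * 36 (mod 965).
Accumulate the product:
516 * 331 = 170796 ≡ 956
956 * 36 = 34416 ≡ 641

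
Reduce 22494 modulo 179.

119

22494 = 125×179 + 119, so 22494 ≡ 119 (mod 179).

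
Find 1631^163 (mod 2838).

797

163 in binary is 10100011, i.e. 163 = 128 + 32 + 2 + 1.
1631^1 ≡ 1631 (mod 2838)
1631^2 ≡ 1631^2 = 2660161 ≡ 955 (mod 2838)
1631^4 ≡ 955^2 = 912025 ≡ 1027 (mod 2838)
1631^8 ≡ 1027^2 = 1054729 ≡ 1831 (mod 2838)
1631^16 ≡ 1831^2 = 3352561 ≡ 883 (mod 2838)
1631^32 ≡ 883^2 = 779689 ≡ 2077 (mod 2838)
1631^64 ≡ 2077^2 = 4313929 ≡ 169 (mod 2838)
1631^128 ≡ 169^2 = 28561 ≡ 181 (mod 2838)
1631^163 = 1631^128 * 1631^32 * 1631^2 * 1631^1 ≡ 181 * 2077 * 955 * 1631 (mod 2838).
Accumulate the product:
181 * 2077 = 375937 ≡ 1321
1321 * 955 = 1261555 ≡ 1483
1483 * 1631 = 2418773 ≡ 797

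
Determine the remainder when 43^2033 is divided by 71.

By square-and-multiply:
43^1 ≡ 43 (mod 71)
43^2 ≡ 43^2 = 1849 ≡ 3 (mod 71)
43^4 ≡ 3^2 = 9 (mod 71)
43^8 ≡ 9^2 = 81 ≡ 10 (mod 71)
43^16 ≡ 10^2 = 100 ≡ 29 (mod 71)
43^32 ≡ 29^2 = 841 ≡ 60 (mod 71)
43^64 ≡ 60^2 = 3600 ≡ 50 (mod 71)
43^128 ≡ 50^2 = 2500 ≡ 15 (mod 71)
43^256 ≡ 15^2 = 225 ≡ 12 (mod 71)
43^512 ≡ 12^2 = 144 ≡ 2 (mod 71)
43^1024 ≡ 2^2 = 4 (mod 71)
43^2033 = 43^1024 · 43^512 · 43^256 · 43^128 · 43^64 · 43^32 · 43^16 · 43^1 ≡ 4 · 2 · 12 · 15 · 50 · 60 · 29 · 43 (mod 71).
Accumulate the product:
4 · 2 = 8
8 · 12 = 96 ≡ 25
25 · 15 = 375 ≡ 20
20 · 50 = 1000 ≡ 6
6 · 60 = 360 ≡ 5
5 · 29 = 145 ≡ 3
3 · 43 = 129 ≡ 58

58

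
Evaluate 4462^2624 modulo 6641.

Using repeated squaring:
2624 in binary is 101001000000, i.e. 2624 = 2048 + 512 + 64.
4462^1 ≡ 4462 (mod 6641)
4462^2 ≡ 4462^2 = 19909444 ≡ 6367 (mod 6641)
4462^4 ≡ 6367^2 = 40538689 ≡ 2025 (mod 6641)
4462^8 ≡ 2025^2 = 4100625 ≡ 3128 (mod 6641)
4462^16 ≡ 3128^2 = 9784384 ≡ 2191 (mod 6641)
4462^32 ≡ 2191^2 = 4800481 ≡ 5679 (mod 6641)
4462^64 ≡ 5679^2 = 32251041 ≡ 2345 (mod 6641)
4462^128 ≡ 2345^2 = 5499025 ≡ 277 (mod 6641)
4462^256 ≡ 277^2 = 76729 ≡ 3678 (mod 6641)
4462^512 ≡ 3678^2 = 13527684 ≡ 6608 (mod 6641)
4462^1024 ≡ 6608^2 = 43665664 ≡ 1089 (mod 6641)
4462^2048 ≡ 1089^2 = 1185921 ≡ 3823 (mod 6641)
4462^2624 = 4462^2048 * 4462^512 * 4462^64 ≡ 3823 * 6608 * 2345 (mod 6641).
Accumulate the product:
3823 * 6608 = 25262384 ≡ 20
20 * 2345 = 46900 ≡ 413

413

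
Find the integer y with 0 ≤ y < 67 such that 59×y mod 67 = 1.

Apply the Euclidean algorithm and back-substitute:
67 = 1·59 + 8
59 = 7·8 + 3
8 = 2·3 + 2
3 = 1·2 + 1
2 = 2·1 + 0
gcd(59, 67) = 1, so the inverse exists.
Back-substitute for 1:
1 = 1·3 − 1·2
  = −1·8 + 3·3
  = 3·59 − 22·8
  = −22·67 + 25·59
So 59⁻¹ ≡ 25 (mod 67).

25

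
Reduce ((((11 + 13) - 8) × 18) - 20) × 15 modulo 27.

24

11 + 13 = 24
24 - 8 = 16
16 × 18 = 288 ≡ 18 (mod 27)
18 - 20 = -2 ≡ 25 (mod 27)
25 × 15 = 375 ≡ 24 (mod 27)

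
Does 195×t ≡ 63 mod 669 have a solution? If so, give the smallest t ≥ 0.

165

gcd(195, 669) = 3, and 3 | 63, so solutions exist.
Divide through by 3: 65×t ≡ 21 (mod 223).
65⁻¹ ≡ 199 (mod 223).
t ≡ 199×21 ≡ 165 (mod 223).
The smallest non-negative solution is t = 165.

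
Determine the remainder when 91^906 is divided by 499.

144

By square-and-multiply:
906 in binary is 1110001010, i.e. 906 = 512 + 256 + 128 + 8 + 2.
91^1 ≡ 91 (mod 499)
91^2 ≡ 91^2 = 8281 ≡ 297 (mod 499)
91^4 ≡ 297^2 = 88209 ≡ 385 (mod 499)
91^8 ≡ 385^2 = 148225 ≡ 22 (mod 499)
91^16 ≡ 22^2 = 484 (mod 499)
91^32 ≡ 484^2 = 234256 ≡ 225 (mod 499)
91^64 ≡ 225^2 = 50625 ≡ 226 (mod 499)
91^128 ≡ 226^2 = 51076 ≡ 178 (mod 499)
91^256 ≡ 178^2 = 31684 ≡ 247 (mod 499)
91^512 ≡ 247^2 = 61009 ≡ 131 (mod 499)
91^906 = 91^512 · 91^256 · 91^128 · 91^8 · 91^2 ≡ 131 · 247 · 178 · 22 · 297 (mod 499).
Accumulate the product:
131 · 247 = 32357 ≡ 421
421 · 178 = 74938 ≡ 88
88 · 22 = 1936 ≡ 439
439 · 297 = 130383 ≡ 144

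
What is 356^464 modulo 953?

356^1 ≡ 356 (mod 953)
356^2 ≡ 356^2 = 126736 ≡ 940 (mod 953)
356^4 ≡ 940^2 = 883600 ≡ 169 (mod 953)
356^8 ≡ 169^2 = 28561 ≡ 924 (mod 953)
356^16 ≡ 924^2 = 853776 ≡ 841 (mod 953)
356^32 ≡ 841^2 = 707281 ≡ 155 (mod 953)
356^64 ≡ 155^2 = 24025 ≡ 200 (mod 953)
356^128 ≡ 200^2 = 40000 ≡ 927 (mod 953)
356^256 ≡ 927^2 = 859329 ≡ 676 (mod 953)
356^464 = 356^256 × 356^128 × 356^64 × 356^16 ≡ 676 × 927 × 200 × 841 (mod 953).
Accumulate the product:
676 × 927 = 626652 ≡ 531
531 × 200 = 106200 ≡ 417
417 × 841 = 350697 ≡ 946

946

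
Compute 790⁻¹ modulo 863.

863 = 1×790 + 73
790 = 10×73 + 60
73 = 1×60 + 13
60 = 4×13 + 8
13 = 1×8 + 5
8 = 1×5 + 3
5 = 1×3 + 2
3 = 1×2 + 1
2 = 2×1 + 0
gcd(790, 863) = 1, so the inverse exists.
Back-substitute for 1:
1 = 1×3 − 1×2
  = −1×5 + 2×3
  = 2×8 − 3×5
  = −3×13 + 5×8
  = 5×60 − 23×13
  = −23×73 + 28×60
  = 28×790 − 303×73
  = −303×863 + 331×790
So 790⁻¹ ≡ 331 (mod 863).

331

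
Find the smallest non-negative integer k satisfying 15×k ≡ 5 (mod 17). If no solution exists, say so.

gcd(15, 17) = 1, so a unique solution mod 17 exists.
15⁻¹ ≡ 8 (mod 17).
k ≡ 8×5 ≡ 6 (mod 17).

6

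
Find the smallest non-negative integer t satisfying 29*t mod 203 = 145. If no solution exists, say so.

5

gcd(29, 203) = 29, and 29 | 145, so solutions exist.
Divide through by 29: 1*t mod 7 = 5.
1⁻¹ ≡ 1 (mod 7).
t ≡ 1*5 ≡ 5 (mod 7).
The smallest non-negative solution is t = 5.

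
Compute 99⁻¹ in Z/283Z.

263

283 = 2·99 + 85
99 = 1·85 + 14
85 = 6·14 + 1
14 = 14·1 + 0
gcd(99, 283) = 1, so the inverse exists.
Bézout: 1 = 7·283 − 20·99.
So 99⁻¹ ≡ −20 ≡ 263 (mod 283).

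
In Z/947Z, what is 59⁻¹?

947 = 16·59 + 3
59 = 19·3 + 2
3 = 1·2 + 1
2 = 2·1 + 0
gcd(59, 947) = 1, so the inverse exists.
Bézout: 1 = 20·947 − 321·59.
So 59⁻¹ ≡ −321 ≡ 626 (mod 947).

626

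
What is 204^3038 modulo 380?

3038 in binary is 101111011110, i.e. 3038 = 2048 + 512 + 256 + 128 + 64 + 16 + 8 + 4 + 2.
204^1 ≡ 204 (mod 380)
204^2 ≡ 204^2 = 41616 ≡ 196 (mod 380)
204^4 ≡ 196^2 = 38416 ≡ 36 (mod 380)
204^8 ≡ 36^2 = 1296 ≡ 156 (mod 380)
204^16 ≡ 156^2 = 24336 ≡ 16 (mod 380)
204^32 ≡ 16^2 = 256 (mod 380)
204^64 ≡ 256^2 = 65536 ≡ 176 (mod 380)
204^128 ≡ 176^2 = 30976 ≡ 196 (mod 380)
204^256 ≡ 196^2 = 38416 ≡ 36 (mod 380)
204^512 ≡ 36^2 = 1296 ≡ 156 (mod 380)
204^1024 ≡ 156^2 = 24336 ≡ 16 (mod 380)
204^2048 ≡ 16^2 = 256 (mod 380)
204^3038 = 204^2048 · 204^512 · 204^256 · 204^128 · 204^64 · 204^16 · 204^8 · 204^4 · 204^2 ≡ 256 · 156 · 36 · 196 · 176 · 16 · 156 · 36 · 196 (mod 380).
Accumulate the product:
256 · 156 = 39936 ≡ 36
36 · 36 = 1296 ≡ 156
156 · 196 = 30576 ≡ 176
176 · 176 = 30976 ≡ 196
196 · 16 = 3136 ≡ 96
96 · 156 = 14976 ≡ 156
156 · 36 = 5616 ≡ 296
296 · 196 = 58016 ≡ 256

256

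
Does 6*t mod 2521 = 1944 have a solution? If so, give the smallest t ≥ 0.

gcd(6, 2521) = 1, so a unique solution mod 2521 exists.
6⁻¹ ≡ 2101 (mod 2521).
t ≡ 2101*1944 ≡ 324 (mod 2521).

324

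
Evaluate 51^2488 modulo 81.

0

Compute successive squares:
2488 in binary is 100110111000, i.e. 2488 = 2048 + 256 + 128 + 32 + 16 + 8.
51^1 ≡ 51 (mod 81)
51^2 ≡ 51^2 = 2601 ≡ 9 (mod 81)
51^4 ≡ 9^2 = 81 ≡ 0 (mod 81)
51^8 ≡ 0^2 = 0 (mod 81)
51^16 ≡ 0^2 = 0 (mod 81)
51^32 ≡ 0^2 = 0 (mod 81)
51^64 ≡ 0^2 = 0 (mod 81)
51^128 ≡ 0^2 = 0 (mod 81)
51^256 ≡ 0^2 = 0 (mod 81)
51^512 ≡ 0^2 = 0 (mod 81)
51^1024 ≡ 0^2 = 0 (mod 81)
51^2048 ≡ 0^2 = 0 (mod 81)
51^2488 = 51^2048 × 51^256 × 51^128 × 51^32 × 51^16 × 51^8 ≡ 0 × 0 × 0 × 0 × 0 × 0 (mod 81).
Accumulate the product:
0 × 0 = 0
0 × 0 = 0
0 × 0 = 0
0 × 0 = 0
0 × 0 = 0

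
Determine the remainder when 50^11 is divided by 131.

111

Using repeated squaring:
11 in binary is 1011, i.e. 11 = 8 + 2 + 1.
50^1 ≡ 50 (mod 131)
50^2 ≡ 50^2 = 2500 ≡ 11 (mod 131)
50^4 ≡ 11^2 = 121 (mod 131)
50^8 ≡ 121^2 = 14641 ≡ 100 (mod 131)
50^11 = 50^8 × 50^2 × 50^1 ≡ 100 × 11 × 50 (mod 131).
Accumulate the product:
100 × 11 = 1100 ≡ 52
52 × 50 = 2600 ≡ 111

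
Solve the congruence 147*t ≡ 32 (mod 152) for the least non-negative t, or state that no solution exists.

gcd(147, 152) = 1, so a unique solution mod 152 exists.
147⁻¹ ≡ 91 (mod 152).
t ≡ 91*32 ≡ 24 (mod 152).

24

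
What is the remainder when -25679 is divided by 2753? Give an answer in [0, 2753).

-25679 = -10*2753 + 1851, so -25679 ≡ 1851 (mod 2753).

1851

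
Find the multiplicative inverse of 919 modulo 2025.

379

2025 = 2·919 + 187
919 = 4·187 + 171
187 = 1·171 + 16
171 = 10·16 + 11
16 = 1·11 + 5
11 = 2·5 + 1
5 = 5·1 + 0
gcd(919, 2025) = 1, so the inverse exists.
Bézout: 1 = −172·2025 + 379·919.
So 919⁻¹ ≡ 379 (mod 2025).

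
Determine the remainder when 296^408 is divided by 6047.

Using repeated squaring:
408 in binary is 110011000, i.e. 408 = 256 + 128 + 16 + 8.
296^1 ≡ 296 (mod 6047)
296^2 ≡ 296^2 = 87616 ≡ 2958 (mod 6047)
296^4 ≡ 2958^2 = 8749764 ≡ 5802 (mod 6047)
296^8 ≡ 5802^2 = 33663204 ≡ 5602 (mod 6047)
296^16 ≡ 5602^2 = 31382404 ≡ 4521 (mod 6047)
296^32 ≡ 4521^2 = 20439441 ≡ 581 (mod 6047)
296^64 ≡ 581^2 = 337561 ≡ 4976 (mod 6047)
296^128 ≡ 4976^2 = 24760576 ≡ 4158 (mod 6047)
296^256 ≡ 4158^2 = 17288964 ≡ 591 (mod 6047)
296^408 = 296^256 · 296^128 · 296^16 · 296^8 ≡ 591 · 4158 · 4521 · 5602 (mod 6047).
Accumulate the product:
591 · 4158 = 2457378 ≡ 2296
2296 · 4521 = 10380216 ≡ 3564
3564 · 5602 = 19965528 ≡ 4381

4381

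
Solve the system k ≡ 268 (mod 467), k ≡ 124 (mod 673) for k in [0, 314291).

467⁻¹ mod 673: 467×49 ≡ 1 (mod 673), so 467⁻¹ ≡ 49.
k = 268 + 467×((124 − 268)×49 mod 673) = 268 + 467×347 = 162317.
Check: 162317 mod 467 = 268, 162317 mod 673 = 124. ✓

162317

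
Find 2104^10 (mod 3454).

2168

10 in binary is 1010, i.e. 10 = 8 + 2.
2104^1 ≡ 2104 (mod 3454)
2104^2 ≡ 2104^2 = 4426816 ≡ 2242 (mod 3454)
2104^4 ≡ 2242^2 = 5026564 ≡ 994 (mod 3454)
2104^8 ≡ 994^2 = 988036 ≡ 192 (mod 3454)
2104^10 = 2104^8 · 2104^2 ≡ 192 · 2242 (mod 3454).
192 · 2242 = 430464 ≡ 2168 (mod 3454).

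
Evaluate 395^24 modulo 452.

Compute successive squares:
24 in binary is 11000, i.e. 24 = 16 + 8.
395^1 ≡ 395 (mod 452)
395^2 ≡ 395^2 = 156025 ≡ 85 (mod 452)
395^4 ≡ 85^2 = 7225 ≡ 445 (mod 452)
395^8 ≡ 445^2 = 198025 ≡ 49 (mod 452)
395^16 ≡ 49^2 = 2401 ≡ 141 (mod 452)
395^24 = 395^16 * 395^8 ≡ 141 * 49 (mod 452).
141 * 49 = 6909 ≡ 129 (mod 452).

129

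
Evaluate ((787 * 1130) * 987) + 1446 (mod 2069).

787 * 1130 = 889310 ≡ 1709 (mod 2069)
1709 * 987 = 1686783 ≡ 548 (mod 2069)
548 + 1446 = 1994

1994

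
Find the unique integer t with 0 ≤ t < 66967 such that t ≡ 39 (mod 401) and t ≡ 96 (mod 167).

47357

401⁻¹ mod 167: 401×5 ≡ 1 (mod 167), so 401⁻¹ ≡ 5.
t = 39 + 401×((96 − 39)×5 mod 167) = 39 + 401×118 = 47357.
Check: 47357 mod 401 = 39, 47357 mod 167 = 96. ✓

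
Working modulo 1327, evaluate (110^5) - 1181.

(110)^5 ≡ 329 (mod 1327)
329 - 1181 = -852 ≡ 475 (mod 1327)

475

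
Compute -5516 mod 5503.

-5516 = -2·5503 + 5490, so -5516 ≡ 5490 (mod 5503).

5490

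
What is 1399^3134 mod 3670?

By square-and-multiply:
3134 in binary is 110000111110, i.e. 3134 = 2048 + 1024 + 32 + 16 + 8 + 4 + 2.
1399^1 ≡ 1399 (mod 3670)
1399^2 ≡ 1399^2 = 1957201 ≡ 1091 (mod 3670)
1399^4 ≡ 1091^2 = 1190281 ≡ 1201 (mod 3670)
1399^8 ≡ 1201^2 = 1442401 ≡ 91 (mod 3670)
1399^16 ≡ 91^2 = 8281 ≡ 941 (mod 3670)
1399^32 ≡ 941^2 = 885481 ≡ 1011 (mod 3670)
1399^64 ≡ 1011^2 = 1022121 ≡ 1861 (mod 3670)
1399^128 ≡ 1861^2 = 3463321 ≡ 2511 (mod 3670)
1399^256 ≡ 2511^2 = 6305121 ≡ 61 (mod 3670)
1399^512 ≡ 61^2 = 3721 ≡ 51 (mod 3670)
1399^1024 ≡ 51^2 = 2601 (mod 3670)
1399^2048 ≡ 2601^2 = 6765201 ≡ 1391 (mod 3670)
1399^3134 = 1399^2048 * 1399^1024 * 1399^32 * 1399^16 * 1399^8 * 1399^4 * 1399^2 ≡ 1391 * 2601 * 1011 * 941 * 91 * 1201 * 1091 (mod 3670).
Accumulate the product:
1391 * 2601 = 3617991 ≡ 3041
3041 * 1011 = 3074451 ≡ 2661
2661 * 941 = 2504001 ≡ 1061
1061 * 91 = 96551 ≡ 1131
1131 * 1201 = 1358331 ≡ 431
431 * 1091 = 470221 ≡ 461

461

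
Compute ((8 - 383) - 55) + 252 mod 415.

8 - 383 = -375 ≡ 40 (mod 415)
40 - 55 = -15 ≡ 400 (mod 415)
400 + 252 = 652 ≡ 237 (mod 415)

237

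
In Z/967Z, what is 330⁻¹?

By the extended Euclidean algorithm:
967 = 2*330 + 307
330 = 1*307 + 23
307 = 13*23 + 8
23 = 2*8 + 7
8 = 1*7 + 1
7 = 7*1 + 0
gcd(330, 967) = 1, so the inverse exists.
Back-substitute for 1:
1 = 1*8 − 1*7
  = −1*23 + 3*8
  = 3*307 − 40*23
  = −40*330 + 43*307
  = 43*967 − 126*330
So 330⁻¹ ≡ −126 ≡ 841 (mod 967).

841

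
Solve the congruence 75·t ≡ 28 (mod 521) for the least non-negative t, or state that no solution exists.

49

gcd(75, 521) = 1, so a unique solution mod 521 exists.
75⁻¹ ≡ 132 (mod 521).
t ≡ 132·28 ≡ 49 (mod 521).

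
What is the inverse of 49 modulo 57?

57 = 1·49 + 8
49 = 6·8 + 1
8 = 8·1 + 0
gcd(49, 57) = 1, so the inverse exists.
Bézout: 1 = −6·57 + 7·49.
So 49⁻¹ ≡ 7 (mod 57).

7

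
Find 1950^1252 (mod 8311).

990

1950^1 ≡ 1950 (mod 8311)
1950^2 ≡ 1950^2 = 3802500 ≡ 4373 (mod 8311)
1950^4 ≡ 4373^2 = 19123129 ≡ 7829 (mod 8311)
1950^8 ≡ 7829^2 = 61293241 ≡ 7927 (mod 8311)
1950^16 ≡ 7927^2 = 62837329 ≡ 6169 (mod 8311)
1950^32 ≡ 6169^2 = 38056561 ≡ 492 (mod 8311)
1950^64 ≡ 492^2 = 242064 ≡ 1045 (mod 8311)
1950^128 ≡ 1045^2 = 1092025 ≡ 3284 (mod 8311)
1950^256 ≡ 3284^2 = 10784656 ≡ 5289 (mod 8311)
1950^512 ≡ 5289^2 = 27973521 ≡ 7006 (mod 8311)
1950^1024 ≡ 7006^2 = 49084036 ≡ 7581 (mod 8311)
1950^1252 = 1950^1024 · 1950^128 · 1950^64 · 1950^32 · 1950^4 ≡ 7581 · 3284 · 1045 · 492 · 7829 (mod 8311).
Accumulate the product:
7581 · 3284 = 24896004 ≡ 4559
4559 · 1045 = 4764155 ≡ 1952
1952 · 492 = 960384 ≡ 4619
4619 · 7829 = 36162151 ≡ 990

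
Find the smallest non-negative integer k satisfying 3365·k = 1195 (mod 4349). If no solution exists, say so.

3813

gcd(3365, 4349) = 1, so a unique solution mod 4349 exists.
3365⁻¹ ≡ 2780 (mod 4349).
k ≡ 2780·1195 ≡ 3813 (mod 4349).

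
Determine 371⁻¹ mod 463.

156

Apply the Euclidean algorithm and back-substitute:
463 = 1·371 + 92
371 = 4·92 + 3
92 = 30·3 + 2
3 = 1·2 + 1
2 = 2·1 + 0
gcd(371, 463) = 1, so the inverse exists.
Bézout: 1 = −125·463 + 156·371.
So 371⁻¹ ≡ 156 (mod 463).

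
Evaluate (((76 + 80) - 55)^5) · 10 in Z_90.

76 + 80 = 156 ≡ 66 (mod 90)
66 - 55 = 11
(11)^5 ≡ 41 (mod 90)
41 · 10 = 410 ≡ 50 (mod 90)

50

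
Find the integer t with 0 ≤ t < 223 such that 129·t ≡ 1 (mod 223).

102

By the extended Euclidean algorithm:
223 = 1×129 + 94
129 = 1×94 + 35
94 = 2×35 + 24
35 = 1×24 + 11
24 = 2×11 + 2
11 = 5×2 + 1
2 = 2×1 + 0
gcd(129, 223) = 1, so the inverse exists.
Back-substitute for 1:
1 = 1×11 − 5×2
  = −5×24 + 11×11
  = 11×35 − 16×24
  = −16×94 + 43×35
  = 43×129 − 59×94
  = −59×223 + 102×129
So 129⁻¹ ≡ 102 (mod 223).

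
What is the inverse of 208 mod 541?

541 = 2·208 + 125
208 = 1·125 + 83
125 = 1·83 + 42
83 = 1·42 + 41
42 = 1·41 + 1
41 = 41·1 + 0
gcd(208, 541) = 1, so the inverse exists.
Back-substitute for 1:
1 = 1·42 − 1·41
  = −1·83 + 2·42
  = 2·125 − 3·83
  = −3·208 + 5·125
  = 5·541 − 13·208
So 208⁻¹ ≡ −13 ≡ 528 (mod 541).

528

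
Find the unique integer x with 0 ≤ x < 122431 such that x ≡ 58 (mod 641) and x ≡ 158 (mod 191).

109028

641⁻¹ mod 191: 641×59 ≡ 1 (mod 191), so 641⁻¹ ≡ 59.
x = 58 + 641×((158 − 58)×59 mod 191) = 58 + 641×170 = 109028.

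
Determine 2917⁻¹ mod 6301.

4493

Run the extended Euclidean algorithm:
6301 = 2·2917 + 467
2917 = 6·467 + 115
467 = 4·115 + 7
115 = 16·7 + 3
7 = 2·3 + 1
3 = 3·1 + 0
gcd(2917, 6301) = 1, so the inverse exists.
Back-substitute for 1:
1 = 1·7 − 2·3
  = −2·115 + 33·7
  = 33·467 − 134·115
  = −134·2917 + 837·467
  = 837·6301 − 1808·2917
So 2917⁻¹ ≡ −1808 ≡ 4493 (mod 6301).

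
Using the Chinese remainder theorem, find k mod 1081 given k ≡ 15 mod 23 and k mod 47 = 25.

23⁻¹ mod 47: 23×45 ≡ 1 (mod 47), so 23⁻¹ ≡ 45.
k = 15 + 23×((25 − 15)×45 mod 47) = 15 + 23×27 = 636.

636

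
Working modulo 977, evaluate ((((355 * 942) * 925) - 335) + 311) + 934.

236

355 * 942 = 334410 ≡ 276 (mod 977)
276 * 925 = 255300 ≡ 303 (mod 977)
303 - 335 = -32 ≡ 945 (mod 977)
945 + 311 = 1256 ≡ 279 (mod 977)
279 + 934 = 1213 ≡ 236 (mod 977)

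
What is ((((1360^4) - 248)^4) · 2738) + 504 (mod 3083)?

335

(1360)^4 ≡ 3004 (mod 3083)
3004 - 248 = 2756
(2756)^4 ≡ 3012 (mod 3083)
3012 · 2738 = 8246856 ≡ 2914 (mod 3083)
2914 + 504 = 3418 ≡ 335 (mod 3083)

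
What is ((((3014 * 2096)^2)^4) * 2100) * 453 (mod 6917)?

3014 * 2096 = 6317344 ≡ 2123 (mod 6917)
(2123)^2 ≡ 4162 (mod 6917)
(4162)^4 ≡ 485 (mod 6917)
485 * 2100 = 1018500 ≡ 1701 (mod 6917)
1701 * 453 = 770553 ≡ 2766 (mod 6917)

2766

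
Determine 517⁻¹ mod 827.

8

Run the extended Euclidean algorithm:
827 = 1·517 + 310
517 = 1·310 + 207
310 = 1·207 + 103
207 = 2·103 + 1
103 = 103·1 + 0
gcd(517, 827) = 1, so the inverse exists.
Bézout: 1 = −5·827 + 8·517.
So 517⁻¹ ≡ 8 (mod 827).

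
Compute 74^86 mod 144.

112

86 in binary is 1010110, i.e. 86 = 64 + 16 + 4 + 2.
74^1 ≡ 74 (mod 144)
74^2 ≡ 74^2 = 5476 ≡ 4 (mod 144)
74^4 ≡ 4^2 = 16 (mod 144)
74^8 ≡ 16^2 = 256 ≡ 112 (mod 144)
74^16 ≡ 112^2 = 12544 ≡ 16 (mod 144)
74^32 ≡ 16^2 = 256 ≡ 112 (mod 144)
74^64 ≡ 112^2 = 12544 ≡ 16 (mod 144)
74^86 = 74^64 · 74^16 · 74^4 · 74^2 ≡ 16 · 16 · 16 · 4 (mod 144).
Accumulate the product:
16 · 16 = 256 ≡ 112
112 · 16 = 1792 ≡ 64
64 · 4 = 256 ≡ 112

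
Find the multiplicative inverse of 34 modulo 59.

Apply the Euclidean algorithm and back-substitute:
59 = 1×34 + 25
34 = 1×25 + 9
25 = 2×9 + 7
9 = 1×7 + 2
7 = 3×2 + 1
2 = 2×1 + 0
gcd(34, 59) = 1, so the inverse exists.
Bézout: 1 = 15×59 − 26×34.
So 34⁻¹ ≡ −26 ≡ 33 (mod 59).

33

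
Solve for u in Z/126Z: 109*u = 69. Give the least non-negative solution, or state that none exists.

gcd(109, 126) = 1, so a unique solution mod 126 exists.
109⁻¹ ≡ 37 (mod 126).
u ≡ 37*69 ≡ 33 (mod 126).

33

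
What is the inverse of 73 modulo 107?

22

107 = 1·73 + 34
73 = 2·34 + 5
34 = 6·5 + 4
5 = 1·4 + 1
4 = 4·1 + 0
gcd(73, 107) = 1, so the inverse exists.
Back-substitute for 1:
1 = 1·5 − 1·4
  = −1·34 + 7·5
  = 7·73 − 15·34
  = −15·107 + 22·73
So 73⁻¹ ≡ 22 (mod 107).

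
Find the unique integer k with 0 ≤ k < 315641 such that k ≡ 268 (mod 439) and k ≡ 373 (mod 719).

197379

439⁻¹ mod 719: 439*511 ≡ 1 (mod 719), so 439⁻¹ ≡ 511.
k = 268 + 439*((373 − 268)*511 mod 719) = 268 + 439*449 = 197379.
Check: 197379 mod 439 = 268, 197379 mod 719 = 373. ✓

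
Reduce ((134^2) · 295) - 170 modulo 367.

(134)^2 ≡ 340 (mod 367)
340 · 295 = 100300 ≡ 109 (mod 367)
109 - 170 = -61 ≡ 306 (mod 367)

306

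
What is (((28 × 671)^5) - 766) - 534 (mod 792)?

196

28 × 671 = 18788 ≡ 572 (mod 792)
(572)^5 ≡ 704 (mod 792)
704 - 766 = -62 ≡ 730 (mod 792)
730 - 534 = 196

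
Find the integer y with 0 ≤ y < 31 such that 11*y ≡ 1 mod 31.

17

31 = 2*11 + 9
11 = 1*9 + 2
9 = 4*2 + 1
2 = 2*1 + 0
gcd(11, 31) = 1, so the inverse exists.
Bézout: 1 = 5*31 − 14*11.
So 11⁻¹ ≡ −14 ≡ 17 (mod 31).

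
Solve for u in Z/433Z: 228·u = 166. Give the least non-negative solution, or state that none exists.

278

gcd(228, 433) = 1, so a unique solution mod 433 exists.
228⁻¹ ≡ 226 (mod 433).
u ≡ 226·166 ≡ 278 (mod 433).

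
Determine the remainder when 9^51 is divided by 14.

Using repeated squaring:
51 in binary is 110011, i.e. 51 = 32 + 16 + 2 + 1.
9^1 ≡ 9 (mod 14)
9^2 ≡ 9^2 = 81 ≡ 11 (mod 14)
9^4 ≡ 11^2 = 121 ≡ 9 (mod 14)
9^8 ≡ 9^2 = 81 ≡ 11 (mod 14)
9^16 ≡ 11^2 = 121 ≡ 9 (mod 14)
9^32 ≡ 9^2 = 81 ≡ 11 (mod 14)
9^51 = 9^32 × 9^16 × 9^2 × 9^1 ≡ 11 × 9 × 11 × 9 (mod 14).
Accumulate the product:
11 × 9 = 99 ≡ 1
1 × 11 = 11
11 × 9 = 99 ≡ 1

1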